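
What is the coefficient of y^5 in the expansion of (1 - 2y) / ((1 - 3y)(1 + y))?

Partial fractions give a closed form: a_n = (1/4)·3^n + (3/4)·(-1)^n.
At n = 5: a_5 = 60.

60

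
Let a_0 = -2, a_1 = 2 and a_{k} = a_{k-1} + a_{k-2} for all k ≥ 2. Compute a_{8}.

16

The ordinary generating function has denominator 1 - x - x^2.
Iterating the recurrence: a_0,…,a_{8} = -2, 2, 0, 2, 2, 4, 6, 10, 16.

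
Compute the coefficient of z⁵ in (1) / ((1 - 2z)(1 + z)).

21

Partial fractions give a closed form: a_n = (2/3)·2^n + (1/3)·(-1)^n.
At n = 5: a_5 = 21.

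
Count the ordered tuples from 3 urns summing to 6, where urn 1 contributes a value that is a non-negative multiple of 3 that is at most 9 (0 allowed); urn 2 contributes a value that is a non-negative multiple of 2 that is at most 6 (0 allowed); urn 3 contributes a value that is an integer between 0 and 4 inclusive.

The generating function for the choices is (1 + t^3 + t^6 + t^9)·(1 + t^2 + t^4 + t^6)·(1 + t + t^2 + t^3 + t^4); the count is [t^6].
(1 + t^3 + t^6 + t^9) has coefficients 1,0,0,1,0,0,1 for degrees 0…6.
(1 + t^2 + t^4 + t^6) has coefficients 1,0,1,0,1,0,1 for degrees 0…6.
Finally multiplying by (1 + t + t^2 + t^3 + t^4), the product of all factors after the first has coefficients 1,1,2,2,3,2,3 for degrees 0…6.
[t^6] = 1·3 + 1·2 + 1·1 = 6.

6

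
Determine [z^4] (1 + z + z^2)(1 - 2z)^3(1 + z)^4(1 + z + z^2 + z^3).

11

(1 + z + z^2) has coefficients 1,1,1 for degrees 0…2.
(1 - 2z)^3 has coefficients 1,-6,12,-8,0 for degrees 0…4.
Multiplying by (1 + z)^4 gives running coefficients 1,-2,-6,8,17 for degrees 0…4.
Finally multiplying by (1 + z + z^2 + z^3), the product of all factors after the first has coefficients 1,-1,-7,1,17 for degrees 0…4.
[z^4] = 1·17 + 1·1 + 1·(-7) = 11.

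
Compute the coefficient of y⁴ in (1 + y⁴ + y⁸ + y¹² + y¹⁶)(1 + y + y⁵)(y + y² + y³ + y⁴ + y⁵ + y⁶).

(1 + y⁴ + y⁸ + y¹² + y¹⁶) has coefficients 1,0,0,0,1 for degrees 0…4.
(1 + y + y⁵) has coefficients 1,1,0,0,0 for degrees 0…4.
Finally multiplying by (y + y² + y³ + y⁴ + y⁵ + y⁶), the product of all factors after the first has coefficients 0,1,2,2,2 for degrees 0…4.
[y⁴] = 1·2 + 1·0 = 2.

2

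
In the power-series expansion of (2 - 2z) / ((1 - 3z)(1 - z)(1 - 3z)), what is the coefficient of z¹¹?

The denominator gives the recurrence a_n = 7a_(n−1) − 15a_(n−2) + 9a_(n−3) for n ≥ 3; the numerator fixes a_0 = 2, a_1 = 12, a_2 = 54.
Iterating: 2, 12, 54, 216, 810, 2916, 10206, 34992, 118098, 393660, 1299078, 4251528, so a_11 = 4251528.

4251528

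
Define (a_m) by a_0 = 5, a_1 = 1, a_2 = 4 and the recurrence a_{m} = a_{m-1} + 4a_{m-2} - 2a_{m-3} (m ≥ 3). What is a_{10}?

The ordinary generating function has denominator 1 - x - 4x^2 + 2x^3.
Iterating the recurrence: a_0,…,a_{10} = 5, 1, 4, -2, 12, -4, 48, 8, 208, 144, 960.

960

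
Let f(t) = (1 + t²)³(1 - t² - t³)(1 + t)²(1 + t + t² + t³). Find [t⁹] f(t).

(1 + t²)³ has coefficients 1,0,3,0,3,0,1 for degrees 0…6.
(1 - t² - t³) has coefficients 1,0,-1,-1,0,0,0,0,0,0 for degrees 0…9.
Multiplying by (1 + t)² gives running coefficients 1,2,0,-3,-3,-1,0,0,0,0 for degrees 0…9.
Finally multiplying by (1 + t + t² + t³), the product of all factors after the first has coefficients 1,3,3,0,-4,-7,-7,-4,-1,0 for degrees 0…9.
[t⁹] = 1·0 + 3·(-4) + 3·(-7) + 1·0 = -33.

-33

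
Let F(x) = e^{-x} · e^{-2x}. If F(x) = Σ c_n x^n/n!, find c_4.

81

The EGF product rule gives c_4 = Σ_{k_1+k_2=4} C(4; k_1,k_2) · ∏ g_i(k_i), where e^{-x} gives (-1)^k; e^{-2x} gives (-2)^k.
g_1(k) for k = 0…4: 1, -1, 1, -1, 1.
g_2(k) for k = 0…4: 1, -2, 4, -8, 16.
c_4 = Σ_k C(4,k)·g_1(k)·g_2(4−k) = 1·1·16 + 4·(-1)·(-8) + 6·1·4 + 4·(-1)·(-2) + 1·1·1 = 16 + 32 + 24 + 8 + 1 = 81.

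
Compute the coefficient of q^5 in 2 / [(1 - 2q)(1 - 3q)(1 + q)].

Partial fractions give a closed form: a_n = (-8/3)·2^n + (9/2)·3^n + (1/6)·(-1)^n.
At n = 5: a_5 = 1008.

1008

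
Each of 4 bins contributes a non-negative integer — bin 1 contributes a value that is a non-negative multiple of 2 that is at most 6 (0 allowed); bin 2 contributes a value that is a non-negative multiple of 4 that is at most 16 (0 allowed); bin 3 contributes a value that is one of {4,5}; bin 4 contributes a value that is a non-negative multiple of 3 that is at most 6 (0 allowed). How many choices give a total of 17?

6

The generating function for the choices is (1 + z^2 + z^4 + z^6)·(1 + z^4 + z^8 + z^12 + z^16)·(z^4 + z^5)·(1 + z^3 + z^6); the count is [z^17].
(1 + z^2 + z^4 + z^6) has coefficients 1,0,1,0,1,0,1 for degrees 0…6.
(1 + z^4 + z^8 + z^12 + z^16) has coefficients 1,0,0,0,1,0,0,0,1,0,0,0,1,0,0,0,1,0 for degrees 0…17.
Multiplying by (z^4 + z^5) gives running coefficients 0,0,0,0,1,1,0,0,1,1,0,0,1,1,0,0,1,1 for degrees 0…17.
Finally multiplying by (1 + z^3 + z^6), the product of all factors after the first has coefficients 0,0,0,0,1,1,0,1,2,1,1,2,2,1,1,2,2,1 for degrees 0…17.
[z^17] = 1·1 + 1·2 + 1·1 + 1·2 = 6.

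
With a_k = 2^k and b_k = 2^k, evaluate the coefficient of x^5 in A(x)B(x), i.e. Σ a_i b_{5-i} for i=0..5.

192

This is [x^5] in the product of the two ordinary generating functions.
Σ = 1·32 + 2·16 + 4·8 + 8·4 + 16·2 + 32·1 = 192.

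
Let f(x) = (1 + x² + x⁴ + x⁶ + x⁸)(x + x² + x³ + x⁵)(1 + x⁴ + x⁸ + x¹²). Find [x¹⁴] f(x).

3

(1 + x² + x⁴ + x⁶ + x⁸) has coefficients 1,0,1,0,1,0,1,0,1 for degrees 0…8.
(x + x² + x³ + x⁵) has coefficients 0,1,1,1,0,1,0,0,0,0,0,0,0,0,0 for degrees 0…14.
Finally multiplying by (1 + x⁴ + x⁸ + x¹²), the product of all factors after the first has coefficients 0,1,1,1,0,2,1,1,0,2,1,1,0,2,1 for degrees 0…14.
[x¹⁴] = 1·1 + 1·0 + 1·1 + 1·0 + 1·1 = 3.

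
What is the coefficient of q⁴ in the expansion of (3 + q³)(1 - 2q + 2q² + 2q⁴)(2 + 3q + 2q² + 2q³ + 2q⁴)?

(3 + q³) has coefficients 3,0,0,1 for degrees 0…3.
(1 - 2q + 2q² + 2q⁴) has coefficients 1,-2,2,0,2 for degrees 0…4.
Finally multiplying by (2 + 3q + 2q² + 2q³ + 2q⁴), the product of all factors after the first has coefficients 2,-1,0,4,6 for degrees 0…4.
[q⁴] = 3·6 + 1·(-1) = 17.

17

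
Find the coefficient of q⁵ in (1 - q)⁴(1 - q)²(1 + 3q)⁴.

228

(1 - q)⁴ has coefficients 1,-4,6,-4,1 for degrees 0…4.
(1 - q)² has coefficients 1,-2,1,0,0,0 for degrees 0…5.
Finally multiplying by (1 + 3q)⁴, the product of all factors after the first has coefficients 1,10,31,12,-81,-54 for degrees 0…5.
[q⁵] = 1·(-54) − 4·(-81) + 6·12 − 4·31 + 1·10 = 228.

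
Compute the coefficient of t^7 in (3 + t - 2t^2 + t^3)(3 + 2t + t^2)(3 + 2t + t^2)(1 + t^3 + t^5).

24

(3 + t - 2t^2 + t^3) has coefficients 3,1,-2,1 for degrees 0…3.
(3 + 2t + t^2) has coefficients 3,2,1,0,0,0,0,0 for degrees 0…7.
Multiplying by (3 + 2t + t^2) gives running coefficients 9,12,10,4,1,0,0,0 for degrees 0…7.
Finally multiplying by (1 + t^3 + t^5), the product of all factors after the first has coefficients 9,12,10,13,13,19,16,11 for degrees 0…7.
[t^7] = 3·11 + 1·16 − 2·19 + 1·13 = 24.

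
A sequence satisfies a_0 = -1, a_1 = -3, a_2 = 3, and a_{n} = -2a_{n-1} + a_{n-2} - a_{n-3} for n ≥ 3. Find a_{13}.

The ordinary generating function has denominator 1 + 2t - t^2 + t^3.
Iterating the recurrence: a_0,…,a_{13} = -1, -3, 3, -8, 22, -55, 140, -357, 909, -2315, 5896, -15016, 38243, -97398.

-97398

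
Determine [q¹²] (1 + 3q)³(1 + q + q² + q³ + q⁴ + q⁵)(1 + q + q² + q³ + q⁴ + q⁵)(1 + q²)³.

2015

(1 + 3q)³ has coefficients 1,9,27,27 for degrees 0…3.
(1 + q + q² + q³ + q⁴ + q⁵) has coefficients 1,1,1,1,1,1,0,0,0,0,0,0,0 for degrees 0…12.
Multiplying by (1 + q + q² + q³ + q⁴ + q⁵) gives running coefficients 1,2,3,4,5,6,5,4,3,2,1,0,0 for degrees 0…12.
Finally multiplying by (1 + q²)³, the product of all factors after the first has coefficients 1,2,6,10,17,24,30,36,36,36,30,24,17 for degrees 0…12.
[q¹²] = 1·17 + 9·24 + 27·30 + 27·36 = 2015.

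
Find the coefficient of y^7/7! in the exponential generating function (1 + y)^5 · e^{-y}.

The EGF product rule gives c_7 = Σ_{k_1+k_2=7} C(7; k_1,k_2) · ∏ g_i(k_i), where (1+y)^5 gives the falling factorial (5)_k; e^{-y} gives (-1)^k.
g_1(k) for k = 0…7: 1, 5, 20, 60, 120, 120, 0, 0.
g_2(k) for k = 0…7: 1, -1, 1, -1, 1, -1, 1, -1.
c_7 = Σ_k C(7,k)·g_1(k)·g_2(7−k) = 1·1·(-1) + 7·5·1 + 21·20·(-1) + 35·60·1 + 35·120·(-1) + 21·120·1 = −1 + 35 − 420 + 2100 − 4200 + 2520 = 34.

34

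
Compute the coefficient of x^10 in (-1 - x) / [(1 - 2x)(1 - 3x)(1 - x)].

-348151

Partial fractions give a closed form: a_n = (6)·2^n + (-6)·3^n + (-1)·1^n.
At n = 10: a_10 = -348151.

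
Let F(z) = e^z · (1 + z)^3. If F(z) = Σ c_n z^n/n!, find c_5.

The EGF product rule gives c_5 = Σ_{k_1+k_2=5} C(5; k_1,k_2) · ∏ g_i(k_i), where e^z gives (1)^k; (1+z)^3 gives the falling factorial (3)_k.
g_1(k) for k = 0…5: 1, 1, 1, 1, 1, 1.
g_2(k) for k = 0…5: 1, 3, 6, 6, 0, 0.
c_5 = Σ_k C(5,k)·g_1(k)·g_2(5−k) = 10·1·6 + 10·1·6 + 5·1·3 + 1·1·1 = 60 + 60 + 15 + 1 = 136.

136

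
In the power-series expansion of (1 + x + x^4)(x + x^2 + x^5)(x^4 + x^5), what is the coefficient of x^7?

(1 + x + x^4) has coefficients 1,1,0,0,1 for degrees 0…4.
(x + x^2 + x^5) has coefficients 0,1,1,0,0,1,0,0 for degrees 0…7.
Finally multiplying by (x^4 + x^5), the product of all factors after the first has coefficients 0,0,0,0,0,1,2,1 for degrees 0…7.
[x^7] = 1·1 + 1·2 + 1·0 = 3.

3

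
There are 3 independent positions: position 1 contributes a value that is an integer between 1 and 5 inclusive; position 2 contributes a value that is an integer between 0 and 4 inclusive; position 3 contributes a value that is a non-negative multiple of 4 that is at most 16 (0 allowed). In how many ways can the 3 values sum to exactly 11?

The generating function for the choices is (t + t² + t³ + t⁴ + t⁵)·(1 + t + t² + t³ + t⁴)·(1 + t⁴ + t⁸ + t¹² + t¹⁶); the count is [t¹¹].
(t + t² + t³ + t⁴ + t⁵) has coefficients 0,1,1,1,1,1 for degrees 0…5.
(1 + t + t² + t³ + t⁴) has coefficients 1,1,1,1,1,0,0,0,0,0,0,0 for degrees 0…11.
Finally multiplying by (1 + t⁴ + t⁸ + t¹² + t¹⁶), the product of all factors after the first has coefficients 1,1,1,1,2,1,1,1,2,1,1,1 for degrees 0…11.
[t¹¹] = 1·1 + 1·1 + 1·2 + 1·1 + 1·1 = 6.

6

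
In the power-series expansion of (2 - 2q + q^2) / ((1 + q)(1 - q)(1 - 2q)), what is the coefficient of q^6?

107

Partial fractions give a closed form: a_n = (5/6)·(-1)^n + (-1/2)·1^n + (5/3)·2^n.
At n = 6: a_6 = 107.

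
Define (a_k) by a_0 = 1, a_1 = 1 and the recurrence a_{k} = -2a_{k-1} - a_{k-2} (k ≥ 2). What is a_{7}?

13

The ordinary generating function has denominator 1 + 2y + y^2.
Iterating the recurrence: a_0,…,a_{7} = 1, 1, -3, 5, -7, 9, -11, 13.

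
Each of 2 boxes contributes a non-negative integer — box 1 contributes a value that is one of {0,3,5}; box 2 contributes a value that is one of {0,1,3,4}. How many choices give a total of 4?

The generating function for the choices is (1 + y³ + y⁵)·(1 + y + y³ + y⁴); the count is [y⁴].
(1 + y³ + y⁵) has coefficients 1,0,0,1,0 for degrees 0…4.
(1 + y + y³ + y⁴) has coefficients 1,1,0,1,1 for degrees 0…4.
[y⁴] = 1·1 + 1·1 = 2.

2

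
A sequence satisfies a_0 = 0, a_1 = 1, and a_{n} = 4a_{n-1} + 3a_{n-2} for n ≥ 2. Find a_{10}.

885076

The ordinary generating function has denominator 1 - 4t - 3t^2.
Iterating the recurrence: a_0,…,a_{10} = 0, 1, 4, 19, 88, 409, 1900, 8827, 41008, 190513, 885076.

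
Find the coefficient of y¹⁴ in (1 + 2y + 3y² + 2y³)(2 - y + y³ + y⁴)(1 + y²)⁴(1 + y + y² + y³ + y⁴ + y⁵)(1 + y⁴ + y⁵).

649

(1 + 2y + 3y² + 2y³) has coefficients 1,2,3,2 for degrees 0…3.
(2 - y + y³ + y⁴) has coefficients 2,-1,0,1,1,0,0,0,0,0,0,0,0,0,0 for degrees 0…14.
Multiplying by (1 + y²)⁴ gives running coefficients 2,-1,8,-3,13,-2,12,2,8,3,4,1,1,0,0 for degrees 0…14.
Multiplying by (1 + y + y² + y³ + y⁴ + y⁵) gives running coefficients 2,1,9,6,19,17,27,30,30,36,27,30,19,17,9 for degrees 0…14.
Finally multiplying by (1 + y⁴ + y⁵), the product of all factors after the first has coefficients 2,1,9,6,21,20,37,45,55,72,71,87,79,83,72 for degrees 0…14.
[y¹⁴] = 1·72 + 2·83 + 3·79 + 2·87 = 649.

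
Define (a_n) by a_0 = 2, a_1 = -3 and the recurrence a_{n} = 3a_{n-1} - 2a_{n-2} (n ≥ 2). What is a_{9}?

The ordinary generating function has denominator 1 - 3q + 2q^2.
Iterating the recurrence: a_0,…,a_{9} = 2, -3, -13, -33, -73, -153, -313, -633, -1273, -2553.

-2553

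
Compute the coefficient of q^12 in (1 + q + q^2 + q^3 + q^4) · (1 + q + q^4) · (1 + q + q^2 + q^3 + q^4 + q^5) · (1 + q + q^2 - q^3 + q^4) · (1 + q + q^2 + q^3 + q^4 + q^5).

145

(1 + q + q^2 + q^3 + q^4) has coefficients 1,1,1,1,1 for degrees 0…4.
(1 + q + q^4) has coefficients 1,1,0,0,1,0,0,0,0,0,0,0,0 for degrees 0…12.
Multiplying by (1 + q + q^2 + q^3 + q^4 + q^5) gives running coefficients 1,2,2,2,3,3,2,1,1,1,0,0,0 for degrees 0…12.
Multiplying by (1 + q + q^2 - q^3 + q^4) gives running coefficients 1,3,5,5,6,8,8,5,4,4,3,1,0 for degrees 0…12.
Finally multiplying by (1 + q + q^2 + q^3 + q^4 + q^5), the product of all factors after the first has coefficients 1,4,9,14,20,28,35,37,36,35,32,25,17 for degrees 0…12.
[q^12] = 1·17 + 1·25 + 1·32 + 1·35 + 1·36 = 145.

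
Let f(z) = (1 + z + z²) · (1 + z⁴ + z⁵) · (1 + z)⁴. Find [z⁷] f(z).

25

(1 + z + z²) has coefficients 1,1,1 for degrees 0…2.
(1 + z⁴ + z⁵) has coefficients 1,0,0,0,1,1,0,0 for degrees 0…7.
Finally multiplying by (1 + z)⁴, the product of all factors after the first has coefficients 1,4,6,4,2,5,10,10 for degrees 0…7.
[z⁷] = 1·10 + 1·10 + 1·5 = 25.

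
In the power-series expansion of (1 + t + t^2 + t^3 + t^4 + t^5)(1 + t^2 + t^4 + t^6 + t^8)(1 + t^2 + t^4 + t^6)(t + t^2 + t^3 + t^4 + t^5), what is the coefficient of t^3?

5

(1 + t + t^2 + t^3 + t^4 + t^5) has coefficients 1,1,1,1 for degrees 0…3.
(1 + t^2 + t^4 + t^6 + t^8) has coefficients 1,0,1,0 for degrees 0…3.
Multiplying by (1 + t^2 + t^4 + t^6) gives running coefficients 1,0,2,0 for degrees 0…3.
Finally multiplying by (t + t^2 + t^3 + t^4 + t^5), the product of all factors after the first has coefficients 0,1,1,3 for degrees 0…3.
[t^3] = 1·3 + 1·1 + 1·1 + 1·0 = 5.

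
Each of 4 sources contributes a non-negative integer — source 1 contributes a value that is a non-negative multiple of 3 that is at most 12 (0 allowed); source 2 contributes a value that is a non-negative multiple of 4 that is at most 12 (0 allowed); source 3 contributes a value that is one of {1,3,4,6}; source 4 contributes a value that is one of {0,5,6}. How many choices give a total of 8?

3

The generating function for the choices is (1 + z³ + z⁶ + z⁹ + z¹²)·(1 + z⁴ + z⁸ + z¹²)·(z + z³ + z⁴ + z⁶)·(1 + z⁵ + z⁶); the count is [z⁸].
(1 + z³ + z⁶ + z⁹ + z¹²) has coefficients 1,0,0,1,0,0,1,0,0 for degrees 0…8.
(1 + z⁴ + z⁸ + z¹²) has coefficients 1,0,0,0,1,0,0,0,1 for degrees 0…8.
Multiplying by (z + z³ + z⁴ + z⁶) gives running coefficients 0,1,0,1,1,1,1,1,1 for degrees 0…8.
Finally multiplying by (1 + z⁵ + z⁶), the product of all factors after the first has coefficients 0,1,0,1,1,1,2,2,2 for degrees 0…8.
[z⁸] = 1·2 + 1·1 + 1·0 = 3.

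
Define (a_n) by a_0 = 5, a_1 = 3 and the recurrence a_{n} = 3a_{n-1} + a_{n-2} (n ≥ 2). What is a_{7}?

The ordinary generating function has denominator 1 - 3q - q^2.
Iterating the recurrence: a_0,…,a_{7} = 5, 3, 14, 45, 149, 492, 1625, 5367.

5367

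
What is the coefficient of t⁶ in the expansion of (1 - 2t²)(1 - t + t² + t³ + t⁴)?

(1 - 2t²) has coefficients 1,0,-2 for degrees 0…2.
(1 - t + t² + t³ + t⁴) has coefficients 1,-1,1,1,1,0,0 for degrees 0…6.
[t⁶] = 1·0 − 2·1 = -2.

-2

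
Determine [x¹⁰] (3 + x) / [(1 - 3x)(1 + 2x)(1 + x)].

90621

Partial fractions give a closed form: a_n = (3/2)·3^n + (2)·(-2)^n + (-1/2)·(-1)^n.
At n = 10: a_10 = 90621.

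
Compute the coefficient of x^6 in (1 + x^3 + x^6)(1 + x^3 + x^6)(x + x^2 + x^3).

2

(1 + x^3 + x^6) has coefficients 1,0,0,1,0,0,1 for degrees 0…6.
(1 + x^3 + x^6) has coefficients 1,0,0,1,0,0,1 for degrees 0…6.
Finally multiplying by (x + x^2 + x^3), the product of all factors after the first has coefficients 0,1,1,1,1,1,1 for degrees 0…6.
[x^6] = 1·1 + 1·1 + 1·0 = 2.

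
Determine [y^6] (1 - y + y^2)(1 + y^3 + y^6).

1

(1 - y + y^2) has coefficients 1,-1,1 for degrees 0…2.
(1 + y^3 + y^6) has coefficients 1,0,0,1,0,0,1 for degrees 0…6.
[y^6] = 1·1 − 1·0 + 1·0 = 1.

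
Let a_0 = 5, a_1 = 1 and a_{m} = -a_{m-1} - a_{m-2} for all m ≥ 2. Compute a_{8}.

The ordinary generating function has denominator 1 + q + q^2.
Iterating the recurrence: a_0,…,a_{8} = 5, 1, -6, 5, 1, -6, 5, 1, -6.

-6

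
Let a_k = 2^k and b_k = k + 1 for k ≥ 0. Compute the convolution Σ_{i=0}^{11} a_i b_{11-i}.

Write out a_i and b_{11-i} for i = 0,…,11 and sum the products.
Σ = 1·12 + 2·11 + 4·10 + 8·9 + 16·8 + 32·7 + 64·6 + 128·5 + 256·4 + 512·3 + 1024·2 + 2048·1 = 8178.

8178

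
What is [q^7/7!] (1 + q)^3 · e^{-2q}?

544

The EGF product rule gives c_7 = Σ_{k_1+k_2=7} C(7; k_1,k_2) · ∏ g_i(k_i), where (1+q)^3 gives the falling factorial (3)_k; e^{-2q} gives (-2)^k.
g_1(k) for k = 0…7: 1, 3, 6, 6, 0, 0, 0, 0.
g_2(k) for k = 0…7: 1, -2, 4, -8, 16, -32, 64, -128.
c_7 = Σ_k C(7,k)·g_1(k)·g_2(7−k) = 1·1·(-128) + 7·3·64 + 21·6·(-32) + 35·6·16 = −128 + 1344 − 4032 + 3360 = 544.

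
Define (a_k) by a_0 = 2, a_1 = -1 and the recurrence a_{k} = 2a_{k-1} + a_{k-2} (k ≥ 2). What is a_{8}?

-70

The ordinary generating function has denominator 1 - 2y - y^2.
Iterating the recurrence: a_0,…,a_{8} = 2, -1, 0, -1, -2, -5, -12, -29, -70.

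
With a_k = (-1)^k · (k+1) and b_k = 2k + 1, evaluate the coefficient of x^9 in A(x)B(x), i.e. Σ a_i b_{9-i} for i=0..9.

5

The convolution is the x^9 coefficient of A(x)B(x).
Σ = 1·19 − 2·17 + 3·15 − 4·13 + 5·11 − 6·9 + 7·7 − 8·5 + 9·3 − 10·1 = 5.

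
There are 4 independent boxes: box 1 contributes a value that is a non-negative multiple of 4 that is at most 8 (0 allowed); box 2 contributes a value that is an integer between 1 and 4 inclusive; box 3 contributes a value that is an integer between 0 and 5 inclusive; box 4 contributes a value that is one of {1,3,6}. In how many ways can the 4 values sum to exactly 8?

The generating function for the choices is (1 + x^4 + x^8)·(x + x^2 + x^3 + x^4)·(1 + x + x^2 + x^3 + x^4 + x^5)·(x + x^3 + x^6); the count is [x^8].
(1 + x^4 + x^8) has coefficients 1,0,0,0,1,0,0,0,1 for degrees 0…8.
(x + x^2 + x^3 + x^4) has coefficients 0,1,1,1,1,0,0,0,0 for degrees 0…8.
Multiplying by (1 + x + x^2 + x^3 + x^4 + x^5) gives running coefficients 0,1,2,3,4,4,4,3,2 for degrees 0…8.
Finally multiplying by (x + x^3 + x^6), the product of all factors after the first has coefficients 0,0,1,2,4,6,7,9,9 for degrees 0…8.
[x^8] = 1·9 + 1·4 + 1·0 = 13.

13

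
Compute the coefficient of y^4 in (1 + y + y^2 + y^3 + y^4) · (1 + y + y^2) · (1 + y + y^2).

(1 + y + y^2 + y^3 + y^4) has coefficients 1,1,1,1,1 for degrees 0…4.
(1 + y + y^2) has coefficients 1,1,1,0,0 for degrees 0…4.
Finally multiplying by (1 + y + y^2), the product of all factors after the first has coefficients 1,2,3,2,1 for degrees 0…4.
[y^4] = 1·1 + 1·2 + 1·3 + 1·2 + 1·1 = 9.

9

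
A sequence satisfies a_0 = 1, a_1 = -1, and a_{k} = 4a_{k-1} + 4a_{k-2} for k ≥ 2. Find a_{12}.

-4870144

The ordinary generating function has denominator 1 - 4q - 4q^2.
Iterating the recurrence: a_0,…,a_{12} = 1, -1, 0, -4, -16, -80, -384, -1856, -8960, -43264, -208896, -1008640, -4870144.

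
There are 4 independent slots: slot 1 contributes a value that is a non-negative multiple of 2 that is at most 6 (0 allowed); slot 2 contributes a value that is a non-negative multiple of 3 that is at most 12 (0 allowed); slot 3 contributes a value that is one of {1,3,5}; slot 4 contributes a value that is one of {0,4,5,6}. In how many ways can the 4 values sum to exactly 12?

13

The generating function for the choices is (1 + t^2 + t^4 + t^6)·(1 + t^3 + t^6 + t^9 + t^12)·(t + t^3 + t^5)·(1 + t^4 + t^5 + t^6); the count is [t^12].
(1 + t^2 + t^4 + t^6) has coefficients 1,0,1,0,1,0,1 for degrees 0…6.
(1 + t^3 + t^6 + t^9 + t^12) has coefficients 1,0,0,1,0,0,1,0,0,1,0,0,1 for degrees 0…12.
Multiplying by (t + t^3 + t^5) gives running coefficients 0,1,0,1,1,1,1,1,1,1,1,1,1 for degrees 0…12.
Finally multiplying by (1 + t^4 + t^5 + t^6), the product of all factors after the first has coefficients 0,1,0,1,1,2,2,3,3,4,4,4,4 for degrees 0…12.
[t^12] = 1·4 + 1·4 + 1·3 + 1·2 = 13.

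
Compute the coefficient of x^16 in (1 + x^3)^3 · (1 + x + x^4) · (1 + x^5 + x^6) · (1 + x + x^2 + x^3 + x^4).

(1 + x^3)^3 has coefficients 1,0,0,3,0,0,3,0,0,1 for degrees 0…9.
(1 + x + x^4) has coefficients 1,1,0,0,1,0,0,0,0,0,0,0,0,0,0,0,0 for degrees 0…16.
Multiplying by (1 + x^5 + x^6) gives running coefficients 1,1,0,0,1,1,2,1,0,1,1,0,0,0,0,0,0 for degrees 0…16.
Finally multiplying by (1 + x + x^2 + x^3 + x^4), the product of all factors after the first has coefficients 1,2,2,2,3,3,4,5,5,5,5,3,2,2,1,0,0 for degrees 0…16.
[x^16] = 1·0 + 3·2 + 3·5 + 1·5 = 26.

26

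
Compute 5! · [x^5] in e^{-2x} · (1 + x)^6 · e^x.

-151

The EGF product rule gives c_5 = Σ_{k_1+k_2+k_3=5} C(5; k_1,k_2,k_3) · ∏ g_i(k_i), where e^{-2x} gives (-2)^k; (1+x)^6 gives the falling factorial (6)_k; e^x gives (1)^k.
g_1(k) for k = 0…5: 1, -2, 4, -8, 16, -32.
g_2(k) for k = 0…5: 1, 6, 30, 120, 360, 720.
g_3(k) for k = 0…5: 1, 1, 1, 1, 1, 1.
First combine the last two factors: h(k) = Σ_j C(k,j)·g_2(j)·g_3(k−j) for k = 0…5: 1, 7, 43, 229, 1045, 4051.
c_5 = Σ_k C(5,k)·g_1(k)·h(5−k) = 1·1·4051 + 5·(-2)·1045 + 10·4·229 + 10·(-8)·43 + 5·16·7 + 1·(-32)·1 = 4051 − 10450 + 9160 − 3440 + 560 − 32 = -151.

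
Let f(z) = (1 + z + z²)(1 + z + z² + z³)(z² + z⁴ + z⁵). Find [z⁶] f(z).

7

(1 + z + z²) has coefficients 1,1,1 for degrees 0…2.
(1 + z + z² + z³) has coefficients 1,1,1,1,0,0,0 for degrees 0…6.
Finally multiplying by (z² + z⁴ + z⁵), the product of all factors after the first has coefficients 0,0,1,1,2,3,2 for degrees 0…6.
[z⁶] = 1·2 + 1·3 + 1·2 = 7.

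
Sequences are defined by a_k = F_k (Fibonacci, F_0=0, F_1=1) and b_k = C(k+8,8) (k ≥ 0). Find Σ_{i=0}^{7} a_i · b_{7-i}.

Write out a_i and b_{7-i} for i = 0,…,7 and sum the products.
Σ = 0·6435 + 1·3003 + 1·1287 + 2·495 + 3·165 + 5·45 + 8·9 + 13·1 = 6085.

6085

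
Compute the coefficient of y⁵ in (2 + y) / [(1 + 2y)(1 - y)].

The denominator gives the recurrence a_n = −a_(n−1) + 2a_(n−2) for n ≥ 2; the numerator fixes a_0 = 2, a_1 = -1.
Iterating: 2, -1, 5, -7, 17, -31, so a_5 = -31.

-31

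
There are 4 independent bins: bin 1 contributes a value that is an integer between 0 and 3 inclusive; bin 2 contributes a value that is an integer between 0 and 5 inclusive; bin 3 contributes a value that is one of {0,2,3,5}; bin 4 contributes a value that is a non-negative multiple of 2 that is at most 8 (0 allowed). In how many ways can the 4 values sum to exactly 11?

The generating function for the choices is (1 + x + x^2 + x^3)·(1 + x + x^2 + x^3 + x^4 + x^5)·(1 + x^2 + x^3 + x^5)·(1 + x^2 + x^4 + x^6 + x^8); the count is [x^11].
(1 + x + x^2 + x^3) has coefficients 1,1,1,1 for degrees 0…3.
(1 + x + x^2 + x^3 + x^4 + x^5) has coefficients 1,1,1,1,1,1,0,0,0,0,0,0 for degrees 0…11.
Multiplying by (1 + x^2 + x^3 + x^5) gives running coefficients 1,1,2,3,3,4,3,3,2,1,1,0 for degrees 0…11.
Finally multiplying by (1 + x^2 + x^4 + x^6 + x^8), the product of all factors after the first has coefficients 1,1,3,4,6,8,9,11,11,12,11,11 for degrees 0…11.
[x^11] = 1·11 + 1·11 + 1·12 + 1·11 = 45.

45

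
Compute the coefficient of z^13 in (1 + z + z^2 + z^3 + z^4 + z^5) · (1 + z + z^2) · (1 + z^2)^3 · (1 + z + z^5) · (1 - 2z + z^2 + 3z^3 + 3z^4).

(1 + z + z^2 + z^3 + z^4 + z^5) has coefficients 1,1,1,1,1,1 for degrees 0…5.
(1 + z + z^2) has coefficients 1,1,1,0,0,0,0,0,0,0,0,0,0,0 for degrees 0…13.
Multiplying by (1 + z^2)^3 gives running coefficients 1,1,4,3,6,3,4,1,1,0,0,0,0,0 for degrees 0…13.
Multiplying by (1 + z + z^5) gives running coefficients 1,2,5,7,9,10,8,9,5,7,3,4,1,1 for degrees 0…13.
Finally multiplying by (1 - 2z + z^2 + 3z^3 + 3z^4), the product of all factors after the first has coefficients 1,0,2,2,9,20,33,51,52,60,45,47,32,33 for degrees 0…13.
[z^13] = 1·33 + 1·32 + 1·47 + 1·45 + 1·60 + 1·52 = 269.

269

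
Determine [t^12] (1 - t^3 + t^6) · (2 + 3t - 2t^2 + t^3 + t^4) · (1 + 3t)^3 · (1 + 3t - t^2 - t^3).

-74

(1 - t^3 + t^6) has coefficients 1,0,0,-1,0,0,1 for degrees 0…6.
(2 + 3t - 2t^2 + t^3 + t^4) has coefficients 2,3,-2,1,1,0,0,0,0,0,0,0,0 for degrees 0…12.
Multiplying by (1 + 3t)^3 gives running coefficients 2,21,79,118,37,-18,54,27,0,0,0,0,0 for degrees 0…12.
Finally multiplying by (1 + 3t - t^2 - t^3), the product of all factors after the first has coefficients 2,27,140,332,291,-104,-155,170,45,-81,-27,0,0 for degrees 0…12.
[t^12] = 1·0 − 1·(-81) + 1·(-155) = -74.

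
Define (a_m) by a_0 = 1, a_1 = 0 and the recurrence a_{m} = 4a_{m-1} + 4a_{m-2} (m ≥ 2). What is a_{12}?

The ordinary generating function has denominator 1 - 4q - 4q^2.
Iterating the recurrence: a_0,…,a_{12} = 1, 0, 4, 16, 80, 384, 1856, 8960, 43264, 208896, 1008640, 4870144, 23515136.

23515136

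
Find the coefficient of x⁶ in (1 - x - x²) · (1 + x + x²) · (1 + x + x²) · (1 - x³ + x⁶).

(1 - x - x²) has coefficients 1,-1,-1 for degrees 0…2.
(1 + x + x²) has coefficients 1,1,1,0,0,0,0 for degrees 0…6.
Multiplying by (1 + x + x²) gives running coefficients 1,2,3,2,1,0,0 for degrees 0…6.
Finally multiplying by (1 - x³ + x⁶), the product of all factors after the first has coefficients 1,2,3,1,-1,-3,-1 for degrees 0…6.
[x⁶] = 1·(-1) − 1·(-3) − 1·(-1) = 3.

3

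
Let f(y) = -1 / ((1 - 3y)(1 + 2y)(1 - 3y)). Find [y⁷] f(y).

-11002

The denominator gives the recurrence a_n = 4a_(n−1) + 3a_(n−2) − 18a_(n−3) for n ≥ 3; the numerator fixes a_0 = -1, a_1 = -4, a_2 = -19.
Iterating: -1, -4, -19, -70, -265, -928, -3247, -11002, so a_7 = -11002.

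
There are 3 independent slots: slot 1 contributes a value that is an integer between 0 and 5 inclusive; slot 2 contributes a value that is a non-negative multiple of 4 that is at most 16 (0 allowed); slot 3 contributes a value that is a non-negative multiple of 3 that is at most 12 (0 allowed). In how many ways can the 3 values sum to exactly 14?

7

The generating function for the choices is (1 + z + z² + z³ + z⁴ + z⁵)·(1 + z⁴ + z⁸ + z¹² + z¹⁶)·(1 + z³ + z⁶ + z⁹ + z¹²); the count is [z¹⁴].
(1 + z + z² + z³ + z⁴ + z⁵) has coefficients 1,1,1,1,1,1 for degrees 0…5.
(1 + z⁴ + z⁸ + z¹² + z¹⁶) has coefficients 1,0,0,0,1,0,0,0,1,0,0,0,1,0,0 for degrees 0…14.
Finally multiplying by (1 + z³ + z⁶ + z⁹ + z¹²), the product of all factors after the first has coefficients 1,0,0,1,1,0,1,1,1,1,1,1,2,1,1 for degrees 0…14.
[z¹⁴] = 1·1 + 1·1 + 1·2 + 1·1 + 1·1 + 1·1 = 7.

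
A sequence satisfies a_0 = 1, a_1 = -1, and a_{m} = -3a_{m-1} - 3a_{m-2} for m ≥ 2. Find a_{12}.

The ordinary generating function has denominator 1 + 3t + 3t^2.
Iterating the recurrence: a_0,…,a_{12} = 1, -1, 0, 3, -9, 18, -27, 27, 0, -81, 243, -486, 729.

729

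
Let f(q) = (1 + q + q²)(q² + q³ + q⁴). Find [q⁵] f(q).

(1 + q + q²) has coefficients 1,1,1 for degrees 0…2.
(q² + q³ + q⁴) has coefficients 0,0,1,1,1,0 for degrees 0…5.
[q⁵] = 1·0 + 1·1 + 1·1 = 2.

2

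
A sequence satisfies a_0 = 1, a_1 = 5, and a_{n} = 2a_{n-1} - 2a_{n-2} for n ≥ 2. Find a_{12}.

-64

The ordinary generating function has denominator 1 - 2t + 2t^2.
Iterating the recurrence: a_0,…,a_{12} = 1, 5, 8, 6, -4, -20, -32, -24, 16, 80, 128, 96, -64.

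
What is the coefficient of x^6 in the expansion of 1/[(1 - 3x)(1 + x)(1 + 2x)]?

379

Partial fractions give a closed form: a_n = (9/20)·3^n + (-1/4)·(-1)^n + (4/5)·(-2)^n.
At n = 6: a_6 = 379.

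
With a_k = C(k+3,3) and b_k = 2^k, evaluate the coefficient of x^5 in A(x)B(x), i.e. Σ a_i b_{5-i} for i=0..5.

382

The convolution is the t^5 coefficient of A(t)B(t).
Σ = 1·32 + 4·16 + 10·8 + 20·4 + 35·2 + 56·1 = 382.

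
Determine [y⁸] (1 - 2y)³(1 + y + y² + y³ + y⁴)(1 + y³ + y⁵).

(1 - 2y)³ has coefficients 1,-6,12,-8 for degrees 0…3.
(1 + y + y² + y³ + y⁴) has coefficients 1,1,1,1,1,0,0,0,0 for degrees 0…8.
Finally multiplying by (1 + y³ + y⁵), the product of all factors after the first has coefficients 1,1,1,2,2,2,2,2,1 for degrees 0…8.
[y⁸] = 1·1 − 6·2 + 12·2 − 8·2 = -3.

-3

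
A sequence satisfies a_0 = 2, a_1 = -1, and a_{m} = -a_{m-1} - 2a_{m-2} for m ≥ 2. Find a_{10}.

57

The ordinary generating function has denominator 1 + x + 2x^2.
Iterating the recurrence: a_0,…,a_{10} = 2, -1, -3, 5, 1, -11, 9, 13, -31, 5, 57.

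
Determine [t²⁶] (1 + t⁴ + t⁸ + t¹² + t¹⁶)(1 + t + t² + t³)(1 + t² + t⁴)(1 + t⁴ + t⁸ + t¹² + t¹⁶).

(1 + t⁴ + t⁸ + t¹² + t¹⁶) has coefficients 1,0,0,0,1,0,0,0,1,0,0,0,1,0,0,0,1 for degrees 0…16.
(1 + t + t² + t³) has coefficients 1,1,1,1,0,0,0,0,0,0,0,0,0,0,0,0,0,0,0,0,0,0,0,0,0,0,0 for degrees 0…26.
Multiplying by (1 + t² + t⁴) gives running coefficients 1,1,2,2,2,2,1,1,0,0,0,0,0,0,0,0,0,0,0,0,0,0,0,0,0,0,0 for degrees 0…26.
Finally multiplying by (1 + t⁴ + t⁸ + t¹² + t¹⁶), the product of all factors after the first has coefficients 1,1,2,2,3,3,3,3,3,3,3,3,3,3,3,3,3,3,3,3,2,2,1,1,0,0,0 for degrees 0…26.
[t²⁶] = 1·0 + 1·1 + 1·3 + 1·3 + 1·3 = 10.

10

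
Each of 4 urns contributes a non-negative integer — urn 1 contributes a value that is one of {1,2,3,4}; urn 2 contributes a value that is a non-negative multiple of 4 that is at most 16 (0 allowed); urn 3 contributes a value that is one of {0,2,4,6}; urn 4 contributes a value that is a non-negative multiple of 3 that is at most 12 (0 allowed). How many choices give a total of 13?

15

The generating function for the choices is (q + q² + q³ + q⁴)·(1 + q⁴ + q⁸ + q¹² + q¹⁶)·(1 + q² + q⁴ + q⁶)·(1 + q³ + q⁶ + q⁹ + q¹²); the count is [q¹³].
(q + q² + q³ + q⁴) has coefficients 0,1,1,1,1 for degrees 0…4.
(1 + q⁴ + q⁸ + q¹² + q¹⁶) has coefficients 1,0,0,0,1,0,0,0,1,0,0,0,1,0 for degrees 0…13.
Multiplying by (1 + q² + q⁴ + q⁶) gives running coefficients 1,0,1,0,2,0,2,0,2,0,2,0,2,0 for degrees 0…13.
Finally multiplying by (1 + q³ + q⁶ + q⁹ + q¹²), the product of all factors after the first has coefficients 1,0,1,1,2,1,3,2,3,3,4,3,5,4 for degrees 0…13.
[q¹³] = 1·5 + 1·3 + 1·4 + 1·3 = 15.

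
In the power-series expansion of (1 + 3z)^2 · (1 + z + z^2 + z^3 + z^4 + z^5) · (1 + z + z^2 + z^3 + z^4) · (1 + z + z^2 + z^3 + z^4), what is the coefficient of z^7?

318

(1 + 3z)^2 has coefficients 1,6,9 for degrees 0…2.
(1 + z + z^2 + z^3 + z^4 + z^5) has coefficients 1,1,1,1,1,1,0,0 for degrees 0…7.
Multiplying by (1 + z + z^2 + z^3 + z^4) gives running coefficients 1,2,3,4,5,5,4,3 for degrees 0…7.
Finally multiplying by (1 + z + z^2 + z^3 + z^4), the product of all factors after the first has coefficients 1,3,6,10,15,19,21,21 for degrees 0…7.
[z^7] = 1·21 + 6·21 + 9·19 = 318.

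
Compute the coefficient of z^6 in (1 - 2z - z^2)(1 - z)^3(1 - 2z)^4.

(1 - 2z - z^2) has coefficients 1,-2,-1 for degrees 0…2.
(1 - z)^3 has coefficients 1,-3,3,-1,0,0,0 for degrees 0…6.
Finally multiplying by (1 - 2z)^4, the product of all factors after the first has coefficients 1,-11,51,-129,192,-168,80 for degrees 0…6.
[z^6] = 1·80 − 2·(-168) − 1·192 = 224.

224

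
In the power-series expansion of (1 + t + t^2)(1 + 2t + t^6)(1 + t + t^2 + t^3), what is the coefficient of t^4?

8

(1 + t + t^2) has coefficients 1,1,1 for degrees 0…2.
(1 + 2t + t^6) has coefficients 1,2,0,0,0 for degrees 0…4.
Finally multiplying by (1 + t + t^2 + t^3), the product of all factors after the first has coefficients 1,3,3,3,2 for degrees 0…4.
[t^4] = 1·2 + 1·3 + 1·3 = 8.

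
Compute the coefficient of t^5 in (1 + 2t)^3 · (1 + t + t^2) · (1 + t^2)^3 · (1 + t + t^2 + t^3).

256

(1 + 2t)^3 has coefficients 1,6,12,8 for degrees 0…3.
(1 + t + t^2) has coefficients 1,1,1,0,0,0 for degrees 0…5.
Multiplying by (1 + t^2)^3 gives running coefficients 1,1,4,3,6,3 for degrees 0…5.
Finally multiplying by (1 + t + t^2 + t^3), the product of all factors after the first has coefficients 1,2,6,9,14,16 for degrees 0…5.
[t^5] = 1·16 + 6·14 + 12·9 + 8·6 = 256.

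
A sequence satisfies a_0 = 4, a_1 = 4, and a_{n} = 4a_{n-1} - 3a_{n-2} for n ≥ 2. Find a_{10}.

4

The ordinary generating function has denominator 1 - 4t + 3t^2.
Iterating the recurrence: a_0,…,a_{10} = 4, 4, 4, 4, 4, 4, 4, 4, 4, 4, 4.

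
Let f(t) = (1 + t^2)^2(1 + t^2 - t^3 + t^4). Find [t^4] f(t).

4

(1 + t^2)^2 has coefficients 1,0,2,0,1 for degrees 0…4.
(1 + t^2 - t^3 + t^4) has coefficients 1,0,1,-1,1 for degrees 0…4.
[t^4] = 1·1 + 2·1 + 1·1 = 4.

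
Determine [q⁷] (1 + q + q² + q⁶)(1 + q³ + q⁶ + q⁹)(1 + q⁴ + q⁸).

(1 + q + q² + q⁶) has coefficients 1,1,1,0,0,0,1 for degrees 0…6.
(1 + q³ + q⁶ + q⁹) has coefficients 1,0,0,1,0,0,1,0 for degrees 0…7.
Finally multiplying by (1 + q⁴ + q⁸), the product of all factors after the first has coefficients 1,0,0,1,1,0,1,1 for degrees 0…7.
[q⁷] = 1·1 + 1·1 + 1·0 + 1·0 = 2.

2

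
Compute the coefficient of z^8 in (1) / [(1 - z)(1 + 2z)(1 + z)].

The denominator gives the recurrence a_n = −2a_(n−1) + a_(n−2) + 2a_(n−3) for n ≥ 3; the numerator fixes a_0 = 1, a_1 = -2, a_2 = 5.
Iterating: 1, -2, 5, -10, 21, -42, 85, -170, 341, so a_8 = 341.

341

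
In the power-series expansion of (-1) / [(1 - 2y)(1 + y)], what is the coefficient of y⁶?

-43

Partial fractions give a closed form: a_n = (-2/3)·2^n + (-1/3)·(-1)^n.
At n = 6: a_6 = -43.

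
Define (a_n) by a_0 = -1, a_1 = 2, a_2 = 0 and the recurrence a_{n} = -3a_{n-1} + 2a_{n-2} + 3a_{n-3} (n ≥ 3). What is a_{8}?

324

The ordinary generating function has denominator 1 + 3y - 2y^2 - 3y^3.
Iterating the recurrence: a_0,…,a_{8} = -1, 2, 0, 1, 3, -7, 30, -95, 324.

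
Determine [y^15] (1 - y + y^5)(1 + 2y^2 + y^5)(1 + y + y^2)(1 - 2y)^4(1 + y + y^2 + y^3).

(1 - y + y^5) has coefficients 1,-1,0,0,0,1 for degrees 0…5.
(1 + 2y^2 + y^5) has coefficients 1,0,2,0,0,1,0,0,0,0,0,0,0,0,0,0 for degrees 0…15.
Multiplying by (1 + y + y^2) gives running coefficients 1,1,3,2,2,1,1,1,0,0,0,0,0,0,0,0 for degrees 0…15.
Multiplying by (1 - 2y)^4 gives running coefficients 1,-7,19,-30,42,-47,25,-15,16,8,-16,16,0,0,0,0 for degrees 0…15.
Finally multiplying by (1 + y + y^2 + y^3), the product of all factors after the first has coefficients 1,-6,13,-17,24,-16,-10,5,-21,34,-7,24,8,0,16,0 for degrees 0…15.
[y^15] = 1·0 − 1·16 + 1·(-7) = -23.

-23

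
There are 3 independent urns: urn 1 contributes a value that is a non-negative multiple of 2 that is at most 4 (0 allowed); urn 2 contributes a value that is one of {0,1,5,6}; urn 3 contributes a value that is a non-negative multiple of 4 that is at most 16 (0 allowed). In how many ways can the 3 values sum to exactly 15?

2

The generating function for the choices is (1 + y^2 + y^4)·(1 + y + y^5 + y^6)·(1 + y^4 + y^8 + y^12 + y^16); the count is [y^15].
(1 + y^2 + y^4) has coefficients 1,0,1,0,1 for degrees 0…4.
(1 + y + y^5 + y^6) has coefficients 1,1,0,0,0,1,1,0,0,0,0,0,0,0,0,0 for degrees 0…15.
Finally multiplying by (1 + y^4 + y^8 + y^12 + y^16), the product of all factors after the first has coefficients 1,1,0,0,1,2,1,0,1,2,1,0,1,2,1,0 for degrees 0…15.
[y^15] = 1·0 + 1·2 + 1·0 = 2.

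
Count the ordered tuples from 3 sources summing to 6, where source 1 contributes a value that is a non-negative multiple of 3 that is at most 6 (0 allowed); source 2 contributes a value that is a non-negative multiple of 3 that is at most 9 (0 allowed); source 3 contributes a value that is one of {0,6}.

The generating function for the choices is (1 + t^3 + t^6)·(1 + t^3 + t^6 + t^9)·(1 + t^6); the count is [t^6].
(1 + t^3 + t^6) has coefficients 1,0,0,1,0,0,1 for degrees 0…6.
(1 + t^3 + t^6 + t^9) has coefficients 1,0,0,1,0,0,1 for degrees 0…6.
Finally multiplying by (1 + t^6), the product of all factors after the first has coefficients 1,0,0,1,0,0,2 for degrees 0…6.
[t^6] = 1·2 + 1·1 + 1·1 = 4.

4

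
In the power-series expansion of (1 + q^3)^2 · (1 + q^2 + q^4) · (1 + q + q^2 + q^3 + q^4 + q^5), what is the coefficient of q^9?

(1 + q^3)^2 has coefficients 1,0,0,2,0,0,1 for degrees 0…6.
(1 + q^2 + q^4) has coefficients 1,0,1,0,1,0,0,0,0,0 for degrees 0…9.
Finally multiplying by (1 + q + q^2 + q^3 + q^4 + q^5), the product of all factors after the first has coefficients 1,1,2,2,3,3,2,2,1,1 for degrees 0…9.
[q^9] = 1·1 + 2·2 + 1·2 = 7.

7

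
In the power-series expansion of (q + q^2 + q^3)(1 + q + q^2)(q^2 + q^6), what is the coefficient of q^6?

(q + q^2 + q^3) has coefficients 0,1,1,1 for degrees 0…3.
(1 + q + q^2) has coefficients 1,1,1,0,0,0,0 for degrees 0…6.
Finally multiplying by (q^2 + q^6), the product of all factors after the first has coefficients 0,0,1,1,1,0,1 for degrees 0…6.
[q^6] = 1·0 + 1·1 + 1·1 = 2.

2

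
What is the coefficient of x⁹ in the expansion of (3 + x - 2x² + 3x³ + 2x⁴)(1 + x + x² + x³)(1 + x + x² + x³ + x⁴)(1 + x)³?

(3 + x - 2x² + 3x³ + 2x⁴) has coefficients 3,1,-2,3,2 for degrees 0…4.
(1 + x + x² + x³) has coefficients 1,1,1,1,0,0,0,0,0,0 for degrees 0…9.
Multiplying by (1 + x + x² + x³ + x⁴) gives running coefficients 1,2,3,4,4,3,2,1,0,0 for degrees 0…9.
Finally multiplying by (1 + x)³, the product of all factors after the first has coefficients 1,5,12,20,27,30,27,20,12,5 for degrees 0…9.
[x⁹] = 3·5 + 1·12 − 2·20 + 3·27 + 2·30 = 128.

128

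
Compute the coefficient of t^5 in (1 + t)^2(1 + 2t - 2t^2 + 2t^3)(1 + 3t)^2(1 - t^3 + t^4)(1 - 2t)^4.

(1 + t)^2 has coefficients 1,2,1 for degrees 0…2.
(1 + 2t - 2t^2 + 2t^3) has coefficients 1,2,-2,2,0,0 for degrees 0…5.
Multiplying by (1 + 3t)^2 gives running coefficients 1,8,19,8,-6,18 for degrees 0…5.
Multiplying by (1 - t^3 + t^4) gives running coefficients 1,8,19,7,-13,7 for degrees 0…5.
Finally multiplying by (1 - 2t)^4, the product of all factors after the first has coefficients 1,0,-21,15,147,-201 for degrees 0…5.
[t^5] = 1·(-201) + 2·147 + 1·15 = 108.

108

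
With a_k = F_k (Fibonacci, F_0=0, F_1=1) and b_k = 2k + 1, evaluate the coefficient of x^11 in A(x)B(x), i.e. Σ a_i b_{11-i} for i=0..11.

960

The convolution is the t^11 coefficient of A(t)B(t).
Σ = 0·23 + 1·21 + 1·19 + 2·17 + 3·15 + 5·13 + 8·11 + 13·9 + 21·7 + 34·5 + 55·3 + 89·1 = 960.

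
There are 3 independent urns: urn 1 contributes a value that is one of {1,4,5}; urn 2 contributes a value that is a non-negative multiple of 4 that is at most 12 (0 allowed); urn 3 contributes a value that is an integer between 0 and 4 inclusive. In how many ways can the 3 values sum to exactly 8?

The generating function for the choices is (x + x^4 + x^5)·(1 + x^4 + x^8 + x^12)·(1 + x + x^2 + x^3 + x^4); the count is [x^8].
(x + x^4 + x^5) has coefficients 0,1,0,0,1,1 for degrees 0…5.
(1 + x^4 + x^8 + x^12) has coefficients 1,0,0,0,1,0,0,0,1 for degrees 0…8.
Finally multiplying by (1 + x + x^2 + x^3 + x^4), the product of all factors after the first has coefficients 1,1,1,1,2,1,1,1,2 for degrees 0…8.
[x^8] = 1·1 + 1·2 + 1·1 = 4.

4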